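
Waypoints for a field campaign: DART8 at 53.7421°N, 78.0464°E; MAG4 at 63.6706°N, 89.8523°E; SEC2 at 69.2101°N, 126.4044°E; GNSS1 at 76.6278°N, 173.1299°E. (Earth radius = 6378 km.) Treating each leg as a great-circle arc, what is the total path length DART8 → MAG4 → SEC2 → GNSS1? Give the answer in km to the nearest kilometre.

4675 km

DART8→MAG4: c = 0.202957 rad, d = 1294.46 km
MAG4→SEC2: c = 0.267759 rad, d = 1707.77 km
SEC2→GNSS1: c = 0.262232 rad, d = 1672.52 km
Total = 1294.46 + 1707.77 + 1672.52 = 4674.74 km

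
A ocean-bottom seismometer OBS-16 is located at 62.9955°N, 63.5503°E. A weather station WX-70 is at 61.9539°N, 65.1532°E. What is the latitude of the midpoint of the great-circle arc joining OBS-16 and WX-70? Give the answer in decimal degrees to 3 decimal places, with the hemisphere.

62.477°N

Bx = cos φ₂ cos Δλ = 0.469998,  By = cos φ₂ sin Δλ = 0.013152
φₘ = atan2(sin φ₁ + sin φ₂, √((cos φ₁ + Bx)² + By²)) = 62.47700°
λₘ = λ₁ + atan2(By, cos φ₁ + Bx) = 64.36573°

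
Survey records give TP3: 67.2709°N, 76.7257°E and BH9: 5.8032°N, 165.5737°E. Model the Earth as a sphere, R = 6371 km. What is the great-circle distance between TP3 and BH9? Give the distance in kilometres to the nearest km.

9363 km

Δφ = -61.4677°,  Δλ = 88.8480°
a = sin²(Δφ/2) + cos φ₁ cos φ₂ sin²(Δλ/2) = 0.449506
c = 2·arcsin(√a) = 1.469636 rad = 84.2039°
d = R·c = 6371 × 1.469636 = 9363.1 km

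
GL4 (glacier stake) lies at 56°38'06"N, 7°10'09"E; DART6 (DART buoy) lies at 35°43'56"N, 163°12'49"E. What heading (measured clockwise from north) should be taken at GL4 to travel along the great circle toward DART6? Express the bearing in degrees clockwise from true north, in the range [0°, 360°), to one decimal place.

GL4: φ = +56.63500°, λ = +7.16917°
DART6: φ = +35.73222°, λ = +163.21361°
Δλ = 156.0444°
y = sin Δλ · cos φ₂ = 0.329595
x = cos φ₁ sin φ₂ − sin φ₁ cos φ₂ cos Δλ = 0.940747
θ = atan2(y, x) = 19.3082° → 19.3082° (mod 360°)

19.3°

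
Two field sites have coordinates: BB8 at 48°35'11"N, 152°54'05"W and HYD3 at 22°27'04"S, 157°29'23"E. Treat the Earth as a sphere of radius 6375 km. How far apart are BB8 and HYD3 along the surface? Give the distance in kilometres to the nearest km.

9313 km

BB8: φ = +48.58639°, λ = -152.90139°
HYD3: φ = -22.45111°, λ = +157.48972°
Δφ = -71.0375°,  Δλ = -49.6089°
a = sin²(Δφ/2) + cos φ₁ cos φ₂ sin²(Δλ/2) = 0.445123
c = 2·arcsin(√a) = 1.460821 rad = 83.6989°
d = R·c = 6375 × 1.460821 = 9312.7 km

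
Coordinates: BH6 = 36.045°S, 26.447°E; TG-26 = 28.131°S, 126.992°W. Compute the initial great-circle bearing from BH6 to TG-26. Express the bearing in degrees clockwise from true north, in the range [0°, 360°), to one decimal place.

205.0°

Δλ = -153.4390°
y = sin Δλ · cos φ₂ = -0.394329
x = cos φ₁ sin φ₂ − sin φ₁ cos φ₂ cos Δλ = -0.845370
θ = atan2(y, x) = -154.9929° → 205.0071° (mod 360°)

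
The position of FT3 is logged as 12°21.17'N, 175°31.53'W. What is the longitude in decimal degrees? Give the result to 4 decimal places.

175° + 31.53′/60 = 175 + 0.52550 = 175.5255°

175.5255°W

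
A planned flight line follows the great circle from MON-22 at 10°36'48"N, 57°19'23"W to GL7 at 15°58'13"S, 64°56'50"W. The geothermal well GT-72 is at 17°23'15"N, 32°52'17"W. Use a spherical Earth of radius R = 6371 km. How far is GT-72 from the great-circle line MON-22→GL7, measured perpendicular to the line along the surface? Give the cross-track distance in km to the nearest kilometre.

2231 km

MON-22: φ = +10.61333°, λ = -57.32306°
GL7: φ = -15.97028°, λ = -64.94722°
GT-72: φ = +17.38750°, λ = -32.87139°
δ₁₃ = central angle MON-22→GT-72 = 0.430177 rad  (haversine)
θ₁₃ = bearing MON-22→GT-72 = 71.298°,  θ₁₂ = bearing MON-22→GL7 = 195.962°
dₓₜ = R·arcsin(sin δ₁₃ · sin(θ₁₃ − θ₁₂)) = 6371·arcsin(0.41703·sin(-124.665°)) = -2230.589 km
|dₓₜ| = 2230.589 km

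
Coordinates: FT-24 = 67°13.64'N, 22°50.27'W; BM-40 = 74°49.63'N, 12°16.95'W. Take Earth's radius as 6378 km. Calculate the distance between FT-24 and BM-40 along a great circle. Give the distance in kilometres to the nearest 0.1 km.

FT-24: φ = +67.22733°, λ = -22.83783°
BM-40: φ = +74.82717°, λ = -12.28250°
Δφ = 7.5998°,  Δλ = 10.5553°
a = sin²(Δφ/2) + cos φ₁ cos φ₂ sin²(Δλ/2) = 0.005249
c = 2·arcsin(√a) = 0.145030 rad = 8.3096°
d = R·c = 6378 × 0.145030 = 925.0 km

925.0 km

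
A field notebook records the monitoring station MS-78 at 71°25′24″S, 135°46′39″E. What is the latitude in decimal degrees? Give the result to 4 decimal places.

71.4233°S

71° + 25′/60 + 24″/3600 = 71 + 0.41667 + 0.00667 = 71.4233°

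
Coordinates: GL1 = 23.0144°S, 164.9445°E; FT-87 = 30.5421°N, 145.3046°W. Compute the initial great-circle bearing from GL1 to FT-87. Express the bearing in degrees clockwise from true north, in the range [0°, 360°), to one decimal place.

43.8°

Δλ = 49.7509°
y = sin Δλ · cos φ₂ = 0.657347
x = cos φ₁ sin φ₂ − sin φ₁ cos φ₂ cos Δλ = 0.685282
θ = atan2(y, x) = 43.8081° → 43.8081° (mod 360°)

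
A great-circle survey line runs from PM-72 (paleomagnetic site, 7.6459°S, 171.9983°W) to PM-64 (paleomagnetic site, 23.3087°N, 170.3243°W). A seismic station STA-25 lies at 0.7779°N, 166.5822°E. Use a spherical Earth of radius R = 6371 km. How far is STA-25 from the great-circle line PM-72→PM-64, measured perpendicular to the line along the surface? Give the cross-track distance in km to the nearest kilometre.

δ₁₃ = central angle PM-72→STA-25 = 0.400763 rad  (haversine)
θ₁₃ = bearing PM-72→STA-25 = 290.607°,  θ₁₂ = bearing PM-72→PM-64 = 2.986°
dₓₜ = R·arcsin(sin δ₁₃ · sin(θ₁₃ − θ₁₂)) = 6371·arcsin(0.39012·sin(287.621°)) = -2427.131 km
|dₓₜ| = 2427.131 km

2427 km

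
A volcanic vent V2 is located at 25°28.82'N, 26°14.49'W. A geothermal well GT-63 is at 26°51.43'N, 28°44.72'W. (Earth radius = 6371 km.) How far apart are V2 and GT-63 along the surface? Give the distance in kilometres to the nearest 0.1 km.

293.0 km

V2: φ = +25.48033°, λ = -26.24150°
GT-63: φ = +26.85717°, λ = -28.74533°
Δφ = 1.3768°,  Δλ = -2.5038°
a = sin²(Δφ/2) + cos φ₁ cos φ₂ sin²(Δλ/2) = 0.000529
c = 2·arcsin(√a) = 0.045995 rad = 2.6353°
d = R·c = 6371 × 0.045995 = 293.0 km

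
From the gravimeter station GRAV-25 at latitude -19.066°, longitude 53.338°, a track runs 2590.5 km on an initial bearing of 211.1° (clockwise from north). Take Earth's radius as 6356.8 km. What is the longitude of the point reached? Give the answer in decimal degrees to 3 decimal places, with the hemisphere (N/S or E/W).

δ = d/R = 2590.5/6356.8 = 0.407516 rad
φ₂ = arcsin(sin φ₁ cos δ + cos φ₁ sin δ cos θ)
   = arcsin(-0.32666·0.91811 + 0.94514·0.39633·-0.85627) = -38.36395°
λ₂ = λ₁ + atan2(sin θ sin δ cos φ₁, cos δ − sin φ₁ sin φ₂) = 38.20315°

38.203°E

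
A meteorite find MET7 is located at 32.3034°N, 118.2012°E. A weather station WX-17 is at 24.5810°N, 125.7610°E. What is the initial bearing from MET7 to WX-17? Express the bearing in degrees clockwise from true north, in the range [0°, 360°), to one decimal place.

Δλ = 7.5598°
y = sin Δλ · cos φ₂ = 0.119638
x = cos φ₁ sin φ₂ − sin φ₁ cos φ₂ cos Δλ = -0.130150
θ = atan2(y, x) = 137.4097° → 137.4097° (mod 360°)

137.4°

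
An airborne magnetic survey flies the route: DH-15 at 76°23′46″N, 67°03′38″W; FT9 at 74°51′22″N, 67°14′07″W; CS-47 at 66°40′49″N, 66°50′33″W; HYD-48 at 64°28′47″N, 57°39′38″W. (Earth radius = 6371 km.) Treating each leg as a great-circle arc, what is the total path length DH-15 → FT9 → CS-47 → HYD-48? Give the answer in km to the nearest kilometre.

1568 km

DH-15: φ = +76.39611°, λ = -67.06056°
FT9: φ = +74.85611°, λ = -67.23528°
CS-47: φ = +66.68028°, λ = -66.84250°
HYD-48: φ = +64.47972°, λ = -57.66056°
DH-15→FT9: c = 0.026889 rad, d = 171.31 km
FT9→CS-47: c = 0.142712 rad, d = 909.22 km
CS-47→HYD-48: c = 0.076475 rad, d = 487.22 km
Total = 171.31 + 909.22 + 487.22 = 1567.75 km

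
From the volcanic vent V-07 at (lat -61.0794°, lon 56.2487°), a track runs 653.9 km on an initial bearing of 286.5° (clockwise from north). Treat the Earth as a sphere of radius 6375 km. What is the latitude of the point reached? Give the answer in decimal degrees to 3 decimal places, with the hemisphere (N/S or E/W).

δ = d/R = 653.9/6375 = 0.102573 rad
φ₂ = arcsin(sin φ₁ cos δ + cos φ₁ sin δ cos θ)
   = arcsin(-0.87529·0.99474 + 0.48360·0.10239·0.28402) = -58.93991°
λ₂ = λ₁ + atan2(sin θ sin δ cos φ₁, cos δ − sin φ₁ sin φ₂) = 45.27915°

58.940°S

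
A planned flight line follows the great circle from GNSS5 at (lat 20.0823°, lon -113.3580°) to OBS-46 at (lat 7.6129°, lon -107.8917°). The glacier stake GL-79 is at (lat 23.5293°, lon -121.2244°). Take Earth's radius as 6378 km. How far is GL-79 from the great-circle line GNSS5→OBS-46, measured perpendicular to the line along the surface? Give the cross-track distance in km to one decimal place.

δ₁₃ = central angle GNSS5→GL-79 = 0.140916 rad  (haversine)
θ₁₃ = bearing GNSS5→GL-79 = 296.691°,  θ₁₂ = bearing GNSS5→OBS-46 = 156.229°
dₓₜ = R·arcsin(sin δ₁₃ · sin(θ₁₃ − θ₁₂)) = 6378·arcsin(0.14045·sin(140.462°)) = 571.010 km
|dₓₜ| = 571.010 km

571.0 km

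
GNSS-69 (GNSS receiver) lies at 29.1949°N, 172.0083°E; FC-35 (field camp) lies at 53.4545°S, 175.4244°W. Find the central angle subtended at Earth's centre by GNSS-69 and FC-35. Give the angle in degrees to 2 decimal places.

83.37°

Δφ = -82.6494°,  Δλ = 12.5673°
a = sin²(Δφ/2) + cos φ₁ cos φ₂ sin²(Δλ/2) = 0.442257
c = 2·arcsin(√a) = 1.455052 rad = 83.3683°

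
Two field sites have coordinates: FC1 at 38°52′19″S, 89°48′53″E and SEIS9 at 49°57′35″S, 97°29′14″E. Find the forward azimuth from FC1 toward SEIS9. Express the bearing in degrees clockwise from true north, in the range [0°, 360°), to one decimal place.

FC1: φ = -38.87194°, λ = +89.81472°
SEIS9: φ = -49.95972°, λ = +97.48722°
Δλ = 7.6725°
y = sin Δλ · cos φ₂ = 0.085891
x = cos φ₁ sin φ₂ − sin φ₁ cos φ₂ cos Δλ = -0.195927
θ = atan2(y, x) = 156.3283° → 156.3283° (mod 360°)

156.3°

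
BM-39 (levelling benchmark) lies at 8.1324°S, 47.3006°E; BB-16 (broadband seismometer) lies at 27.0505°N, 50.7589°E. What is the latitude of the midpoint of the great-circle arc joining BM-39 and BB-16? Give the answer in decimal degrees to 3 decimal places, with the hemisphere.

Bx = cos φ₂ cos Δλ = 0.888984,  By = cos φ₂ sin Δλ = 0.053723
φₘ = atan2(sin φ₁ + sin φ₂, √((cos φ₁ + Bx)² + By²)) = 9.46327°
λₘ = λ₁ + atan2(By, cos φ₁ + Bx) = 48.93838°

9.463°N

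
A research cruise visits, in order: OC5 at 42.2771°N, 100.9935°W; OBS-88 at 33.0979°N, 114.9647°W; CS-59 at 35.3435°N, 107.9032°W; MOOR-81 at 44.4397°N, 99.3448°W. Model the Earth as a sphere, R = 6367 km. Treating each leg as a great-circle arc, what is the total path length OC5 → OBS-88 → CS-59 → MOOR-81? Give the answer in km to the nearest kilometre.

3533 km

OC5→OBS-88: c = 0.250222 rad, d = 1593.16 km
OBS-88→CS-59: c = 0.109153 rad, d = 694.98 km
CS-59→MOOR-81: c = 0.195559 rad, d = 1245.13 km
Total = 1593.16 + 694.98 + 1245.13 = 3533.26 km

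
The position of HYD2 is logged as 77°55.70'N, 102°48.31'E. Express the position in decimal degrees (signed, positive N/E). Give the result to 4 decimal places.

lat: 77.9283° N → +77.9283°
lon: 102.8052° E → +102.8052°

+77.9283°, +102.8052°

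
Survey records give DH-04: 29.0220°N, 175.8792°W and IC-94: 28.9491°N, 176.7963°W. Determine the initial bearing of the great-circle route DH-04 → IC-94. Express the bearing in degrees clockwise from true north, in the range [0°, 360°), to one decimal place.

Δλ = -0.9171°
y = sin Δλ · cos φ₂ = -0.014006
x = cos φ₁ sin φ₂ − sin φ₁ cos φ₂ cos Δλ = -0.001218
θ = atan2(y, x) = -94.9700° → 265.0300° (mod 360°)

265.0°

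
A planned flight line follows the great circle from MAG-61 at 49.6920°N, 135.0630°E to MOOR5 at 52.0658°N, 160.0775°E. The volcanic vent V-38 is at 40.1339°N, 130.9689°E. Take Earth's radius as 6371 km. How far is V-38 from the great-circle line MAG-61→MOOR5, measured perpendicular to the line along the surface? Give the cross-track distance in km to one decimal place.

890.4 km

δ₁₃ = central angle MAG-61→V-38 = 0.174257 rad  (haversine)
θ₁₃ = bearing MAG-61→V-38 = 198.351°,  θ₁₂ = bearing MAG-61→MOOR5 = 71.815°
dₓₜ = R·arcsin(sin δ₁₃ · sin(θ₁₃ − θ₁₂)) = 6371·arcsin(0.17338·sin(126.536°)) = 890.412 km
|dₓₜ| = 890.412 km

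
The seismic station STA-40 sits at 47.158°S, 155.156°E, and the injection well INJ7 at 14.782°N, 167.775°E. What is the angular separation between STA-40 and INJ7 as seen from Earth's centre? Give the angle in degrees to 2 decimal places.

Δφ = 61.9400°,  Δλ = 12.6190°
a = sin²(Δφ/2) + cos φ₁ cos φ₂ sin²(Δλ/2) = 0.272743
c = 2·arcsin(√a) = 1.098970 rad = 62.9663°

62.97°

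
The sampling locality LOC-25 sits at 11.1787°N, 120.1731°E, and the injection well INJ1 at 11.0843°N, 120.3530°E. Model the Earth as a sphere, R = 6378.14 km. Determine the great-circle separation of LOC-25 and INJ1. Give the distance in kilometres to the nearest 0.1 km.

22.3 km

Δφ = -0.0944°,  Δλ = 0.1799°
a = sin²(Δφ/2) + cos φ₁ cos φ₂ sin²(Δλ/2) = 0.000003
c = 2·arcsin(√a) = 0.003494 rad = 0.2002°
d = R·c = 6378.14 × 0.003494 = 22.3 km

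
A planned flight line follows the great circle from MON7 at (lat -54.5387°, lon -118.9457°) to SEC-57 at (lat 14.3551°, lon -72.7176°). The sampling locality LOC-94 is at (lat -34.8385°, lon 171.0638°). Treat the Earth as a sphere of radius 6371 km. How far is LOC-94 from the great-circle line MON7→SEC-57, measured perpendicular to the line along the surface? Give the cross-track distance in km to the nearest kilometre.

3105 km

δ₁₃ = central angle MON7→LOC-94 = 0.891516 rad  (haversine)
θ₁₃ = bearing MON7→LOC-94 = 262.417°,  θ₁₂ = bearing MON7→SEC-57 = 45.406°
dₓₜ = R·arcsin(sin δ₁₃ · sin(θ₁₃ − θ₁₂)) = 6371·arcsin(0.77802·sin(217.011°)) = -3105.352 km
|dₓₜ| = 3105.352 km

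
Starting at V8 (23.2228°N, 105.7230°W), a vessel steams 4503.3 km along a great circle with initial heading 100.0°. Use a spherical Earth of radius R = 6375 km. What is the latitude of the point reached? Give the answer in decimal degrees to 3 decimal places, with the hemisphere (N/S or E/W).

11.325°N

δ = d/R = 4503.3/6375 = 0.706400 rad
φ₂ = arcsin(sin φ₁ cos δ + cos φ₁ sin δ cos θ)
   = arcsin(0.39431·0.76070 + 0.91898·0.64910·-0.17365) = 11.32469°
λ₂ = λ₁ + atan2(sin θ sin δ cos φ₁, cos δ − sin φ₁ sin φ₂) = -65.03564°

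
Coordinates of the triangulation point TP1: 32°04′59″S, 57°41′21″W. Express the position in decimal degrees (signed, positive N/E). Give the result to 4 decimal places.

lat: 32.0831° S → -32.0831°
lon: 57.6892° W → -57.6892°

-32.0831°, -57.6892°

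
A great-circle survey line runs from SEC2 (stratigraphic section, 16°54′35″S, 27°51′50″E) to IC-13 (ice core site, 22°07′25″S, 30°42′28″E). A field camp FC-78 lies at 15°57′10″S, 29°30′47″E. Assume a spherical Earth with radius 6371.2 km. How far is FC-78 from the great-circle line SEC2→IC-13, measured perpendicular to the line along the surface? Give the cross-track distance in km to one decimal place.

205.0 km

SEC2: φ = -16.90972°, λ = +27.86389°
IC-13: φ = -22.12361°, λ = +30.70778°
FC-78: φ = -15.95278°, λ = +29.51306°
δ₁₃ = central angle SEC2→FC-78 = 0.032266 rad  (haversine)
θ₁₃ = bearing SEC2→FC-78 = 59.063°,  θ₁₂ = bearing SEC2→IC-13 = 153.255°
dₓₜ = R·arcsin(sin δ₁₃ · sin(θ₁₃ − θ₁₂)) = 6371.2·arcsin(0.03226·sin(-94.192°)) = -205.025 km
|dₓₜ| = 205.025 km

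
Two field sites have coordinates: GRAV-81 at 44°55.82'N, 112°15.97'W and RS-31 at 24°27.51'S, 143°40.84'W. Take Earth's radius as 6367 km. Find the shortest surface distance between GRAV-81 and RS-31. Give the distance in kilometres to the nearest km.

GRAV-81: φ = +44.93033°, λ = -112.26617°
RS-31: φ = -24.45850°, λ = -143.68067°
Δφ = -69.3888°,  Δλ = -31.4145°
a = sin²(Δφ/2) + cos φ₁ cos φ₂ sin²(Δλ/2) = 0.371219
c = 2·arcsin(√a) = 1.310298 rad = 75.0745°
d = R·c = 6367 × 1.310298 = 8342.7 km

8343 km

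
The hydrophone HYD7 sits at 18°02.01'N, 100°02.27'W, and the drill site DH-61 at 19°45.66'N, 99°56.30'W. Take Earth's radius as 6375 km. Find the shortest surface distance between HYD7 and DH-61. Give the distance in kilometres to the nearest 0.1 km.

192.5 km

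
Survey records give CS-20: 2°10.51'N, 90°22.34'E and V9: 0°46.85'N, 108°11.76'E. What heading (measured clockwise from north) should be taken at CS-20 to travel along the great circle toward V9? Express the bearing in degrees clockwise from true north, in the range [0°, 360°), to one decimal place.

CS-20: φ = +2.17517°, λ = +90.37233°
V9: φ = +0.78083°, λ = +108.19600°
Δλ = 17.8237°
y = sin Δλ · cos φ₂ = 0.306060
x = cos φ₁ sin φ₂ − sin φ₁ cos φ₂ cos Δλ = -0.022512
θ = atan2(y, x) = 94.2067° → 94.2067° (mod 360°)

94.2°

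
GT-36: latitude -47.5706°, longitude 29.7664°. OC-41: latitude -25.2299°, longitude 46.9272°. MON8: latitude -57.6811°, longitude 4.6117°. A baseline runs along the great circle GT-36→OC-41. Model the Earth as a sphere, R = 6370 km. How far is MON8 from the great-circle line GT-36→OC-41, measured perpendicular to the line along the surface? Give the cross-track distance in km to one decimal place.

δ₁₃ = central angle GT-36→MON8 = 0.316717 rad  (haversine)
θ₁₃ = bearing GT-36→MON8 = 226.858°,  θ₁₂ = bearing GT-36→OC-41 = 37.298°
dₓₜ = R·arcsin(sin δ₁₃ · sin(θ₁₃ − θ₁₂)) = 6370·arcsin(0.31145·sin(189.560°)) = -329.630 km
|dₓₜ| = 329.630 km

329.6 km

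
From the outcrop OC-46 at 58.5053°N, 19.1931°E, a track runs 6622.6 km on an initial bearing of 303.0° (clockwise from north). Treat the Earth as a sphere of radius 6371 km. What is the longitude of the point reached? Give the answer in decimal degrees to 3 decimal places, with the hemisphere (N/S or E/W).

81.436°W

δ = d/R = 6622.6/6371 = 1.039491 rad
φ₂ = arcsin(sin φ₁ cos δ + cos φ₁ sin δ cos θ)
   = arcsin(0.85269·0.50666 + 0.52242·0.86215·0.54464) = 42.63526°
λ₂ = λ₁ + atan2(sin θ sin δ cos φ₁, cos δ − sin φ₁ sin φ₂) = -81.43617°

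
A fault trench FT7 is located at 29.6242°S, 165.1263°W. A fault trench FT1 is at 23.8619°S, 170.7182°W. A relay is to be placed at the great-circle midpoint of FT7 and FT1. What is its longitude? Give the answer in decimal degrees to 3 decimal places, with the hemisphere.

Bx = cos φ₂ cos Δλ = 0.910171,  By = cos φ₂ sin Δλ = -0.089113
φₘ = atan2(sin φ₁ + sin φ₂, √((cos φ₁ + Bx)² + By²)) = -26.77047°
λₘ = λ₁ + atan2(By, cos φ₁ + Bx) = -167.99321°

167.993°W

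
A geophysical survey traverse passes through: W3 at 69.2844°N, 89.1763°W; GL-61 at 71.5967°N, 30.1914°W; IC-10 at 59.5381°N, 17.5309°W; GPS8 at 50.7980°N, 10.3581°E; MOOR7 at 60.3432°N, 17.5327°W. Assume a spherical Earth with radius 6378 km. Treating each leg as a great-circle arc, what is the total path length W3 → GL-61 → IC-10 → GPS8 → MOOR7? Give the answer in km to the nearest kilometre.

7611 km

W3→GL-61: c = 0.333038 rad, d = 2124.12 km
GL-61→IC-10: c = 0.228342 rad, d = 1456.37 km
IC-10→GPS8: c = 0.313787 rad, d = 2001.33 km
GPS8→MOOR7: c = 0.318114 rad, d = 2028.93 km
Total = 2124.12 + 1456.37 + 2001.33 + 2028.93 = 7610.75 km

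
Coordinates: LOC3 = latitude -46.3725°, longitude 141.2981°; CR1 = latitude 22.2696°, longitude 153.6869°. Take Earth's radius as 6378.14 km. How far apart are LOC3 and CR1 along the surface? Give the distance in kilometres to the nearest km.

Δφ = 68.6421°,  Δλ = 12.3888°
a = sin²(Δφ/2) + cos φ₁ cos φ₂ sin²(Δλ/2) = 0.325338
c = 2·arcsin(√a) = 1.213946 rad = 69.5540°
d = R·c = 6378.14 × 1.213946 = 7742.7 km

7743 km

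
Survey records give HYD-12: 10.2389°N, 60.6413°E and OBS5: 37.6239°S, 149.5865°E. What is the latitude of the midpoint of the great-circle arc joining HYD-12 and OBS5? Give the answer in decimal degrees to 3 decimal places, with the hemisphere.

18.753°S

Bx = cos φ₂ cos Δλ = 0.014580,  By = cos φ₂ sin Δλ = 0.791901
φₘ = atan2(sin φ₁ + sin φ₂, √((cos φ₁ + Bx)² + By²)) = -18.75318°
λₘ = λ₁ + atan2(By, cos φ₁ + Bx) = 99.05456°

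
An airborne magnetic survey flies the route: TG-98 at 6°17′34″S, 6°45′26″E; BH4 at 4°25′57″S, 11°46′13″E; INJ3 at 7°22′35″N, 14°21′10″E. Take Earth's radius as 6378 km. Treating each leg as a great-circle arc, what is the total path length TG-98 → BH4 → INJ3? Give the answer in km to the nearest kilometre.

1938 km

TG-98: φ = -6.29278°, λ = +6.75722°
BH4: φ = -4.43250°, λ = +11.77028°
INJ3: φ = +7.37639°, λ = +14.35278°
TG-98→BH4: c = 0.092961 rad, d = 592.91 km
BH4→INJ3: c = 0.210955 rad, d = 1345.47 km
Total = 592.91 + 1345.47 = 1938.38 km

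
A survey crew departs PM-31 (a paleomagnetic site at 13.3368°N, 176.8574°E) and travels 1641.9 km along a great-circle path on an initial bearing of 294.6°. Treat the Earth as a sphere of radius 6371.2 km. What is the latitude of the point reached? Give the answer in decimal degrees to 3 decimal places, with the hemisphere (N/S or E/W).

19.044°N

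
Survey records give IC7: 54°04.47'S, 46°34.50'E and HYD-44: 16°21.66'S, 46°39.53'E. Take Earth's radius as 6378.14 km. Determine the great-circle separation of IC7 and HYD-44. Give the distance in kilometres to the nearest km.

IC7: φ = -54.07450°, λ = +46.57500°
HYD-44: φ = -16.36100°, λ = +46.65883°
Δφ = 37.7135°,  Δλ = 0.0838°
a = sin²(Δφ/2) + cos φ₁ cos φ₂ sin²(Δλ/2) = 0.104461
c = 2·arcsin(√a) = 0.658226 rad = 37.7136°
d = R·c = 6378.14 × 0.658226 = 4198.3 km

4198 km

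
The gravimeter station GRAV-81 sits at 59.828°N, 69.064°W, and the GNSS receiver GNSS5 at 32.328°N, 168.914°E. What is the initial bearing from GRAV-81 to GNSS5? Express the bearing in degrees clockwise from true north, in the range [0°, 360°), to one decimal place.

Δλ = -122.0220°
y = sin Δλ · cos φ₂ = -0.716429
x = cos φ₁ sin φ₂ − sin φ₁ cos φ₂ cos Δλ = 0.656126
θ = atan2(y, x) = -47.5157° → 312.4843° (mod 360°)

312.5°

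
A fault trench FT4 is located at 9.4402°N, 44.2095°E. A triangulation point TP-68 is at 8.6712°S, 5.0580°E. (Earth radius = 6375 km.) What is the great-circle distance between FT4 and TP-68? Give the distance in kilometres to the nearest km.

Δφ = -18.1114°,  Δλ = -39.1515°
a = sin²(Δφ/2) + cos φ₁ cos φ₂ sin²(Δλ/2) = 0.134247
c = 2·arcsin(√a) = 0.750269 rad = 42.9873°
d = R·c = 6375 × 0.750269 = 4783.0 km

4783 km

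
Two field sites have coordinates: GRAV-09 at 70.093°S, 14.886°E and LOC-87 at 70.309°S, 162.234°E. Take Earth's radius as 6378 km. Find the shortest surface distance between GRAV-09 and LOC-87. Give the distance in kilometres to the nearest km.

4223 km

Δφ = -0.2160°,  Δλ = 147.3480°
a = sin²(Δφ/2) + cos φ₁ cos φ₂ sin²(Δλ/2) = 0.105667
c = 2·arcsin(√a) = 0.662159 rad = 37.9389°
d = R·c = 6378 × 0.662159 = 4223.2 km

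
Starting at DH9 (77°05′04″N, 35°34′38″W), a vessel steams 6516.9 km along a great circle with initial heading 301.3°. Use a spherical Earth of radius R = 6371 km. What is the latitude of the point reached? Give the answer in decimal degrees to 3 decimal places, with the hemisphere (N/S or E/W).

DH9: φ = +77.08444°, λ = -35.57722°
δ = d/R = 6516.9/6371 = 1.022901 rad
φ₂ = arcsin(sin φ₁ cos δ + cos φ₁ sin δ cos θ)
   = arcsin(0.97470·0.52089 + 0.22351·0.85362·0.51952) = 37.36112°
λ₂ = λ₁ + atan2(sin θ sin δ cos φ₁, cos δ − sin φ₁ sin φ₂) = -148.99001°

37.361°N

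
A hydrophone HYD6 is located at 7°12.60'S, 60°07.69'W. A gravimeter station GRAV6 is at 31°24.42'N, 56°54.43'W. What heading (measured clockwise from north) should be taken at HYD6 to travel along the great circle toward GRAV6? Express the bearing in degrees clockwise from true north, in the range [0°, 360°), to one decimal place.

HYD6: φ = -7.21000°, λ = -60.12817°
GRAV6: φ = +31.40700°, λ = -56.90717°
Δλ = 3.2210°
y = sin Δλ · cos φ₂ = 0.047955
x = cos φ₁ sin φ₂ − sin φ₁ cos φ₂ cos Δλ = 0.623942
θ = atan2(y, x) = 4.3950° → 4.3950° (mod 360°)

4.4°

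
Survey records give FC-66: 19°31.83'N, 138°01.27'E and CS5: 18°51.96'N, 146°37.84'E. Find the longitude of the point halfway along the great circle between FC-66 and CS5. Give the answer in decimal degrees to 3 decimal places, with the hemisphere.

FC-66: φ = +19.53050°, λ = +138.02117°
CS5: φ = +18.86600°, λ = +146.63067°
Bx = cos φ₂ cos Δλ = 0.935614,  By = cos φ₂ sin Δλ = 0.141657
φₘ = atan2(sin φ₁ + sin φ₂, √((cos φ₁ + Bx)² + By²)) = 19.24857°
λₘ = λ₁ + atan2(By, cos φ₁ + Bx) = 142.33463°

142.335°E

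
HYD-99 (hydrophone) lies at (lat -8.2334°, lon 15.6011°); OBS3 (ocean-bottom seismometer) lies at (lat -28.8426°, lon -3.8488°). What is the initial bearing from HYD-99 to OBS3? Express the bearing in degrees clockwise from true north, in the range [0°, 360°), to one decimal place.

219.1°

Δλ = -19.4499°
y = sin Δλ · cos φ₂ = -0.291675
x = cos φ₁ sin φ₂ − sin φ₁ cos φ₂ cos Δλ = -0.359150
θ = atan2(y, x) = -140.9191° → 219.0809° (mod 360°)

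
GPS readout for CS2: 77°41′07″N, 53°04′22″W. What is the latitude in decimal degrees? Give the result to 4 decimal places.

77° + 41′/60 + 7″/3600 = 77 + 0.68333 + 0.00194 = 77.6853°

77.6853°N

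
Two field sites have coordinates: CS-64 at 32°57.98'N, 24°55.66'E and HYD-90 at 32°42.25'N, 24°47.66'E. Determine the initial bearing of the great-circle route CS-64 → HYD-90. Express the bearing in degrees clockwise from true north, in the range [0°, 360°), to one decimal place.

203.2°

CS-64: φ = +32.96633°, λ = +24.92767°
HYD-90: φ = +32.70417°, λ = +24.79433°
Δλ = -0.1333°
y = sin Δλ · cos φ₂ = -0.001958
x = cos φ₁ sin φ₂ − sin φ₁ cos φ₂ cos Δλ = -0.004574
θ = atan2(y, x) = -156.8255° → 203.1745° (mod 360°)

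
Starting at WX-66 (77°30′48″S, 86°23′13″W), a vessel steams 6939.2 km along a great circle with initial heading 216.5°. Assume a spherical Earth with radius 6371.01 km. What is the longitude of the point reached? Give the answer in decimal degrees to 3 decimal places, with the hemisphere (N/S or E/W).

WX-66: φ = -77.51333°, λ = -86.38694°
δ = d/R = 6939.2/6371.01 = 1.089184 rad
φ₂ = arcsin(sin φ₁ cos δ + cos φ₁ sin δ cos θ)
   = arcsin(-0.97635·0.46321 + 0.21621·0.88625·-0.80386) = -37.32143°
λ₂ = λ₁ + atan2(sin θ sin δ cos φ₁, cos δ − sin φ₁ sin φ₂) = 135.13371°

135.134°E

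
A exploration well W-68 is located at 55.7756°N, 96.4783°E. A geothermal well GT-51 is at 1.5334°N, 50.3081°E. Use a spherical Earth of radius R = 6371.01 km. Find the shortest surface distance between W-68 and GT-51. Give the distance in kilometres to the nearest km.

Δφ = -54.2422°,  Δλ = -46.1702°
a = sin²(Δφ/2) + cos φ₁ cos φ₂ sin²(Δλ/2) = 0.294258
c = 2·arcsin(√a) = 1.146715 rad = 65.7019°
d = R·c = 6371.01 × 1.146715 = 7305.7 km

7306 km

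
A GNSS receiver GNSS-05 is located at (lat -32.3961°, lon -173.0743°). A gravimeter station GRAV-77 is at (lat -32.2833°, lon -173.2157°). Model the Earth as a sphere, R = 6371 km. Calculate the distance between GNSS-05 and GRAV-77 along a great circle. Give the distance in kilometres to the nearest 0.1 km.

Δφ = 0.1128°,  Δλ = -0.1414°
a = sin²(Δφ/2) + cos φ₁ cos φ₂ sin²(Δλ/2) = 0.000002
c = 2·arcsin(√a) = 0.002868 rad = 0.1643°
d = R·c = 6371 × 0.002868 = 18.3 km

18.3 km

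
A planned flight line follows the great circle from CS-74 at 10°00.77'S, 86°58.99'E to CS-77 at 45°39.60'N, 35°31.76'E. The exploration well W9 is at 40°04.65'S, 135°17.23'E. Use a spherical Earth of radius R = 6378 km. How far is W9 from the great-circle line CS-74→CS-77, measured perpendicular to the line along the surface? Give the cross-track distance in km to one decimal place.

991.5 km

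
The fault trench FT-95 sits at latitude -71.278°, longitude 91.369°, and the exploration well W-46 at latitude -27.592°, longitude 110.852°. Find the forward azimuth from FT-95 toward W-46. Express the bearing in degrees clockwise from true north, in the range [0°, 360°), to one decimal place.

24.7°

Δλ = 19.4830°
y = sin Δλ · cos φ₂ = 0.295595
x = cos φ₁ sin φ₂ − sin φ₁ cos φ₂ cos Δλ = 0.642644
θ = atan2(y, x) = 24.7008° → 24.7008° (mod 360°)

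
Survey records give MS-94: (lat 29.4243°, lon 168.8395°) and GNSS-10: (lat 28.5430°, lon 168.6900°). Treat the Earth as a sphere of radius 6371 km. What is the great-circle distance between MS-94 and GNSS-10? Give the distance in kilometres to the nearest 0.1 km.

Δφ = -0.8813°,  Δλ = -0.1495°
a = sin²(Δφ/2) + cos φ₁ cos φ₂ sin²(Δλ/2) = 0.000060
c = 2·arcsin(√a) = 0.015550 rad = 0.8909°
d = R·c = 6371 × 0.015550 = 99.1 km

99.1 km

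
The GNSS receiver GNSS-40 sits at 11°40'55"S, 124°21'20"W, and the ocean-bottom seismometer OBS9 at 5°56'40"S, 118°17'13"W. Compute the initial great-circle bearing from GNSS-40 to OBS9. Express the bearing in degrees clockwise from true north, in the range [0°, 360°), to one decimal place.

46.8°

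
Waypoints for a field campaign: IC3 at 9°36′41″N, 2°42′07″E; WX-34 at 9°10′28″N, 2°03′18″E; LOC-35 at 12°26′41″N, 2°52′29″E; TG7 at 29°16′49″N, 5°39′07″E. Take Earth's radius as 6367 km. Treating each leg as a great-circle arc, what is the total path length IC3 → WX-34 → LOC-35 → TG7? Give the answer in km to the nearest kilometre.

2353 km

IC3: φ = +9.61139°, λ = +2.70194°
WX-34: φ = +9.17444°, λ = +2.05500°
LOC-35: φ = +12.44472°, λ = +2.87472°
TG7: φ = +29.28028°, λ = +5.65194°
IC3→WX-34: c = 0.013500 rad, d = 85.96 km
WX-34→LOC-35: c = 0.058781 rad, d = 374.26 km
LOC-35→TG7: c = 0.297270 rad, d = 1892.72 km
Total = 85.96 + 374.26 + 1892.72 = 2352.94 km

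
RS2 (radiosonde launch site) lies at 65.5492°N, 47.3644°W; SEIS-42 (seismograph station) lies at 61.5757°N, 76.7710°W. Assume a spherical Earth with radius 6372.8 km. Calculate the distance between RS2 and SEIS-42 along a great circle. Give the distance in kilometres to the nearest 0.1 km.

1505.9 km

Δφ = -3.9735°,  Δλ = -29.4066°
a = sin²(Δφ/2) + cos φ₁ cos φ₂ sin²(Δλ/2) = 0.013894
c = 2·arcsin(√a) = 0.236297 rad = 13.5388°
d = R·c = 6372.8 × 0.236297 = 1505.9 km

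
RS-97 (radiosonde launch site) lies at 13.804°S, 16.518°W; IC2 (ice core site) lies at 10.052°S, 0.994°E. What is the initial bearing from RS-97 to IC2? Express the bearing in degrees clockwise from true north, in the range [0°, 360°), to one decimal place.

Δλ = 17.5120°
y = sin Δλ · cos φ₂ = 0.296287
x = cos φ₁ sin φ₂ − sin φ₁ cos φ₂ cos Δλ = 0.054549
θ = atan2(y, x) = 79.5681° → 79.5681° (mod 360°)

79.6°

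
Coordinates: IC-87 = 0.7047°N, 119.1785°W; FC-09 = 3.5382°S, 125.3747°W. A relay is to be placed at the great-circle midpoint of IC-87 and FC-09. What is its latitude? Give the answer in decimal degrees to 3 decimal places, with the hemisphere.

1.419°S

Bx = cos φ₂ cos Δλ = 0.992263,  By = cos φ₂ sin Δλ = -0.107728
φₘ = atan2(sin φ₁ + sin φ₂, √((cos φ₁ + Bx)² + By²)) = -1.41882°
λₘ = λ₁ + atan2(By, cos φ₁ + Bx) = -122.27376°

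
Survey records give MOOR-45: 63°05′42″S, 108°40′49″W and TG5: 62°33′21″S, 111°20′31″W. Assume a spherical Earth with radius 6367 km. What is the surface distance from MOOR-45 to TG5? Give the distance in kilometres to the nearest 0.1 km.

147.8 km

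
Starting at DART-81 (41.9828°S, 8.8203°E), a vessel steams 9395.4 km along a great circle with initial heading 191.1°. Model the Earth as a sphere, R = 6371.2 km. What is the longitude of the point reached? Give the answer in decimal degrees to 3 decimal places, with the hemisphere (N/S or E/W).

δ = d/R = 9395.4/6371.2 = 1.474667 rad
φ₂ = arcsin(sin φ₁ cos δ + cos φ₁ sin δ cos θ)
   = arcsin(-0.66891·0.09598 + 0.74335·0.99538·-0.98129) = -52.21116°
λ₂ = λ₁ + atan2(sin θ sin δ cos φ₁, cos δ − sin φ₁ sin φ₂) = -152.95520°

152.955°W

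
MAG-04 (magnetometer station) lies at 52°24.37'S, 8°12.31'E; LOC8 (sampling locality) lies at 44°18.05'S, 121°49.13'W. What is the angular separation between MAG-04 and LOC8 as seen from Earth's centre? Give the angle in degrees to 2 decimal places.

74.18°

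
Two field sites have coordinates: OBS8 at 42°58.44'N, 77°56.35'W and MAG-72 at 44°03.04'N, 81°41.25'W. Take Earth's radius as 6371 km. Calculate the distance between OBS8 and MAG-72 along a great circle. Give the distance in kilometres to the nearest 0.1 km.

OBS8: φ = +42.97400°, λ = -77.93917°
MAG-72: φ = +44.05067°, λ = -81.68750°
Δφ = 1.0767°,  Δλ = -3.7483°
a = sin²(Δφ/2) + cos φ₁ cos φ₂ sin²(Δλ/2) = 0.000651
c = 2·arcsin(√a) = 0.051025 rad = 2.9235°
d = R·c = 6371 × 0.051025 = 325.1 km

325.1 km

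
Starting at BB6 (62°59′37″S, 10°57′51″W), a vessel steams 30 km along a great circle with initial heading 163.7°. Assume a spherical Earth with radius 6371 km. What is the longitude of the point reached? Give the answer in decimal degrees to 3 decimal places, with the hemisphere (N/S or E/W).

10.796°W

BB6: φ = -62.99361°, λ = -10.96417°
δ = d/R = 30/6371 = 0.004709 rad
φ₂ = arcsin(sin φ₁ cos δ + cos φ₁ sin δ cos θ)
   = arcsin(-0.89096·0.99999 + 0.45409·0.00471·-0.95981) = -63.25246°
λ₂ = λ₁ + atan2(sin θ sin δ cos φ₁, cos δ − sin φ₁ sin φ₂) = -10.79592°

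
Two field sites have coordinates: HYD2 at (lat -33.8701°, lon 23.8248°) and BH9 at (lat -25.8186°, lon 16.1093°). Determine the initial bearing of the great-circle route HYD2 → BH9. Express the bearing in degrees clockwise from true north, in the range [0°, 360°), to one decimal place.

Δλ = -7.7155°
y = sin Δλ · cos φ₂ = -0.120853
x = cos φ₁ sin φ₂ − sin φ₁ cos φ₂ cos Δλ = 0.135521
θ = atan2(y, x) = -41.7253° → 318.2747° (mod 360°)

318.3°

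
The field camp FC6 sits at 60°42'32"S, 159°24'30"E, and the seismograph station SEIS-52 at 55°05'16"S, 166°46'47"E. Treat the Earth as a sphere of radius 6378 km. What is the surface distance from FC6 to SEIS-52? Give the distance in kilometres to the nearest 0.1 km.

761.7 km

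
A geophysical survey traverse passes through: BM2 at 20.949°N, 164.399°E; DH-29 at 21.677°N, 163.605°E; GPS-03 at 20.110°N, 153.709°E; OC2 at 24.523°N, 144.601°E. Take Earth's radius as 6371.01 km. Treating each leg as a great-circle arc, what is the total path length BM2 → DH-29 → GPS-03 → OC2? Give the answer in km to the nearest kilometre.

2215 km

BM2→DH-29: c = 0.018114 rad, d = 115.40 km
DH-29→GPS-03: c = 0.163630 rad, d = 1042.49 km
GPS-03→OC2: c = 0.165939 rad, d = 1057.20 km
Total = 115.40 + 1042.49 + 1057.20 = 2215.09 km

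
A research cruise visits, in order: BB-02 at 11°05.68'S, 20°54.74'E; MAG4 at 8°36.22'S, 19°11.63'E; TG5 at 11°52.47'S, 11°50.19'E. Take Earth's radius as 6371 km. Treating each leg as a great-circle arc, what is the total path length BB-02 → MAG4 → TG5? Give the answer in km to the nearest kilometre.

BB-02: φ = -11.09467°, λ = +20.91233°
MAG4: φ = -8.60367°, λ = +19.19383°
TG5: φ = -11.87450°, λ = +11.83650°
BB-02→MAG4: c = 0.052567 rad, d = 334.91 km
MAG4→TG5: c = 0.138642 rad, d = 883.29 km
Total = 334.91 + 883.29 = 1218.19 km

1218 km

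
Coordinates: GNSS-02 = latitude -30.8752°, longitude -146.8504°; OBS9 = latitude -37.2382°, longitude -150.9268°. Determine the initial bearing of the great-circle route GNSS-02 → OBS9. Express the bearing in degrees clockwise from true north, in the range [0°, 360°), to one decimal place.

Δλ = -4.0764°
y = sin Δλ · cos φ₂ = -0.056594
x = cos φ₁ sin φ₂ − sin φ₁ cos φ₂ cos Δλ = -0.111861
θ = atan2(y, x) = -153.1637° → 206.8363° (mod 360°)

206.8°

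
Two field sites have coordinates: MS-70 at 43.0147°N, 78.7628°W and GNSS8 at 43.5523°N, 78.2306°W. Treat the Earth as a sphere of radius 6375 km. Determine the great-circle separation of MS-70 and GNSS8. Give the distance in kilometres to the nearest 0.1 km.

Δφ = 0.5376°,  Δλ = 0.5322°
a = sin²(Δφ/2) + cos φ₁ cos φ₂ sin²(Δλ/2) = 0.000033
c = 2·arcsin(√a) = 0.011565 rad = 0.6627°
d = R·c = 6375 × 0.011565 = 73.7 km

73.7 km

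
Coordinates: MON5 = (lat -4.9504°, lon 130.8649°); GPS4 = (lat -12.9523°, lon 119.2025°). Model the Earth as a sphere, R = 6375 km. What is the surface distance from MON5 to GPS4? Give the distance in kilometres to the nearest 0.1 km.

Δφ = -8.0019°,  Δλ = -11.6624°
a = sin²(Δφ/2) + cos φ₁ cos φ₂ sin²(Δλ/2) = 0.014890
c = 2·arcsin(√a) = 0.244661 rad = 14.0181°
d = R·c = 6375 × 0.244661 = 1559.7 km

1559.7 km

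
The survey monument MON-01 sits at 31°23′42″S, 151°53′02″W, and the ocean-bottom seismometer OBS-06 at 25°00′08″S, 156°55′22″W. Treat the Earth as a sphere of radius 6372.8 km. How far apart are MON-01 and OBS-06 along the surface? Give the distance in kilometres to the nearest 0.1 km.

865.5 km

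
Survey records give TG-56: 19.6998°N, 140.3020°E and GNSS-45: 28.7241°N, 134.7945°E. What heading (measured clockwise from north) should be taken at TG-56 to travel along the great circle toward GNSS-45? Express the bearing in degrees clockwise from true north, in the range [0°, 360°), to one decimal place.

Δλ = -5.5075°
y = sin Δλ · cos φ₂ = -0.084166
x = cos φ₁ sin φ₂ − sin φ₁ cos φ₂ cos Δλ = 0.158218
θ = atan2(y, x) = -28.0112° → 331.9888° (mod 360°)

332.0°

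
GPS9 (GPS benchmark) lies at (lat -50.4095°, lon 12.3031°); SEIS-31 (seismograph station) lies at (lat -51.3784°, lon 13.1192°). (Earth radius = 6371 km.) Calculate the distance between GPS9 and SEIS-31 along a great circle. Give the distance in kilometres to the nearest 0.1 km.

122.0 km

Δφ = -0.9689°,  Δλ = 0.8161°
a = sin²(Δφ/2) + cos φ₁ cos φ₂ sin²(Δλ/2) = 0.000092
c = 2·arcsin(√a) = 0.019149 rad = 1.0971°
d = R·c = 6371 × 0.019149 = 122.0 km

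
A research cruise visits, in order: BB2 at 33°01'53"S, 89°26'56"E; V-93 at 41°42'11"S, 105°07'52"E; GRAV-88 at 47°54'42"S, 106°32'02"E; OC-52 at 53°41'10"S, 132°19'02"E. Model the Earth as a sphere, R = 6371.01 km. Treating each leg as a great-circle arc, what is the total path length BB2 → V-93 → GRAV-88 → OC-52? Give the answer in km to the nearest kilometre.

4293 km

BB2: φ = -33.03139°, λ = +89.44889°
V-93: φ = -41.70306°, λ = +105.13111°
GRAV-88: φ = -47.91167°, λ = +106.53389°
OC-52: φ = -53.68611°, λ = +132.31722°
BB2→V-93: c = 0.264326 rad, d = 1684.03 km
V-93→GRAV-88: c = 0.109739 rad, d = 699.15 km
GRAV-88→OC-52: c = 0.299757 rad, d = 1909.76 km
Total = 1684.03 + 699.15 + 1909.76 = 4292.93 km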